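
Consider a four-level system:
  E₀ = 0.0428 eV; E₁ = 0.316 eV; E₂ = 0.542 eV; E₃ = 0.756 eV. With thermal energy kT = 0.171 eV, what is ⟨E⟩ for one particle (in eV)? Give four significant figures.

0.1161 eV

Eᵢ/kT = 0.250292, 1.84795, 3.16959, 4.42105.
Z = Σ e^(−Eᵢ/kT) = e^(−0.250292) + e^(−1.84795) + e^(−3.16959) + e^(−4.42105) = 0.778573 + 0.157560 + 0.0420208 + 0.0120216 = 0.990175.
⟨E⟩ = Σ Eᵢ e^(−Eᵢ/kT) / Z = (0.0428·0.778573 + 0.316·0.157560 + 0.542·0.0420208 + 0.756·0.0120216) / 0.990175 = 0.1161 eV.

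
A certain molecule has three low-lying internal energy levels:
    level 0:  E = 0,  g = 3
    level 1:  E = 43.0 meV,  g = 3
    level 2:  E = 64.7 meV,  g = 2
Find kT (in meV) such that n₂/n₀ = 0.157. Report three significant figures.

44.7 meV

n₂/n₀ = (g₂/g₀) exp[−(E₂−E₀)/kT] = 0.157.
⇒ (E₂−E₀)/kT = ln((2/3)/0.157) = ln(4.2463) = 1.4460.
kT = 64.7 meV / 1.4460 = 44.7 meV.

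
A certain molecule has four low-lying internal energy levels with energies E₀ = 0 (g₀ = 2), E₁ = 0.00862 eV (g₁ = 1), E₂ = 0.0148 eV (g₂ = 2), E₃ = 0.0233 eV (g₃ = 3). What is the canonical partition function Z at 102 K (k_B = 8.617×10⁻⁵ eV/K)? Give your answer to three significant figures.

k_BT = 8.617×10⁻⁵ × 102 K = 0.0087893 eV.
Eᵢ/kT = 0, 0.98074, 1.6839, 2.6510.
Z = Σ gᵢe^(−Eᵢ/kT) = 2·e^(−0) + 1·e^(−0.98074) + 2·e^(−1.6839) + 3·e^(−2.6510) = 2.0000 + 0.37503 + 0.37130 + 0.21174 = 2.9581.

Z = 2.96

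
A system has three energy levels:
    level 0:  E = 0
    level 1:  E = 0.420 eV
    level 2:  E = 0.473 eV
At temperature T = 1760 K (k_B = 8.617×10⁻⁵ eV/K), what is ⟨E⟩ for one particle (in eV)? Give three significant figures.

k_BT = 8.617×10⁻⁵ × 1760 K = 0.15166 eV.
Eᵢ/kT = 0, 2.7694, 3.1188.
Z = Σ e^(−Eᵢ/kT) = e^(−0) + e^(−2.7694) + e^(−3.1188) = 1.0000 + 0.062700 + 0.044210 = 1.1069.
⟨E⟩ = Σ Eᵢ e^(−Eᵢ/kT) / Z = (0·1.0000 + 0.420·0.062700 + 0.473·0.044210) / 1.1069 = 0.0427 eV.

0.0427 eV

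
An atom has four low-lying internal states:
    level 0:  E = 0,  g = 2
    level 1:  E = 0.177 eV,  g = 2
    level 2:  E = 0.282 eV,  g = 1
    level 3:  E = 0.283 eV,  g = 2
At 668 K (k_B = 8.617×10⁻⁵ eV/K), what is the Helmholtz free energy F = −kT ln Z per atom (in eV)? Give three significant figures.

k_BT = 8.617×10⁻⁵ × 668 K = 0.057562 eV.
Eᵢ/kT = 0, 3.0749, 4.8991, 4.9164.
Z = Σ gᵢe^(−Eᵢ/kT) = 2·e^(−0) + 2·e^(−3.0749) + 1·e^(−4.8991) + 2·e^(−4.9164) = 2.0000 + 0.092388 + 0.0074533 + 0.014651 = 2.1145.
F = −kT ln Z = −0.057562 × ln(2.1145) = −0.057562 × 0.74882 = -0.0431 eV.

-0.0431 eV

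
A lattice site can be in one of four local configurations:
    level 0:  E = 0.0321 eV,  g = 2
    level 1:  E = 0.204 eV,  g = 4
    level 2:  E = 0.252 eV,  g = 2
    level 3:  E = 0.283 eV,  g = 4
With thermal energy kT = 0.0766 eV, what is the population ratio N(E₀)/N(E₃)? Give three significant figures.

13.2

n₀/n₃ = (g₀/g₃) exp[−(E₀−E₃)/kT] = (2/4) × exp(−(-0.2509 eV)/(0.0766 eV)) = (2/4) × exp(3.2755) = 13.2.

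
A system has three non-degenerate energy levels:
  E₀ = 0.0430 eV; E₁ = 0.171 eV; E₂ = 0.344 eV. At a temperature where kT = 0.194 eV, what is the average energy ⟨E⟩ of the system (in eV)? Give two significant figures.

Eᵢ/kT = 0.2216, 0.8814, 1.773.
Z = Σ e^(−Eᵢ/kT) = e^(−0.2216) + e^(−0.8814) + e^(−1.773) = 0.8012 + 0.4142 + 0.1698 = 1.385.
⟨E⟩ = Σ Eᵢ e^(−Eᵢ/kT) / Z = (0.0430·0.8012 + 0.171·0.4142 + 0.344·0.1698) / 1.385 = 0.12 eV.

0.12 eV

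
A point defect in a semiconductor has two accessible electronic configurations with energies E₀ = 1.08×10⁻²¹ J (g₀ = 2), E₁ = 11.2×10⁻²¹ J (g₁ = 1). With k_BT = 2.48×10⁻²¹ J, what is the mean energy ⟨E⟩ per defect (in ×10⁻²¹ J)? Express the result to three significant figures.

1.16 ×10⁻²¹ J

Eᵢ/kT = 0.43548, 4.5161.
Z = Σ gᵢe^(−Eᵢ/kT) = 2·e^(−0.43548) + 1·e^(−4.5161) = 1.2939 + 0.010932 = 1.3048.
⟨E⟩ = Σ Eᵢ gᵢe^(−Eᵢ/kT) / Z = (1.08·1.2939 + 11.2·0.010932) / 1.3048 = 1.16 ×10⁻²¹ J.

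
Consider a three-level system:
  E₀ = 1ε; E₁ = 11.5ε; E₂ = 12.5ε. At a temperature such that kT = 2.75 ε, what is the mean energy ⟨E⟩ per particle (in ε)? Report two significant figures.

1.4 ε

Eᵢ/kT = 0.3636, 4.182, 4.545.
Z = Σ e^(−Eᵢ/kT) = e^(−0.3636) + e^(−4.182) + e^(−4.545) = 0.6952 + 0.01527 + 0.01062 = 0.7211.
⟨E⟩ = Σ Eᵢ e^(−Eᵢ/kT) / Z = (1·0.6952 + 11.5·0.01527 + 12.5·0.01062) / 0.7211 = 1.4 ε.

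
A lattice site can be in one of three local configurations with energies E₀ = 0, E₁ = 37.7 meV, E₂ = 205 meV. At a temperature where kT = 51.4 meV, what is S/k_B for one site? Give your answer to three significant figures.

Eᵢ/kT = 0, 0.73346, 3.9883.
Z = Σ e^(−Eᵢ/kT) = e^(−0) + e^(−0.73346) + e^(−3.9883) = 1.0000 + 0.48024 + 0.018531 = 1.4988.
⟨E⟩ = Σ EᵢPᵢ = 14.614 meV.
S/k_B = ln Z + ⟨E⟩/kT = ln(1.4988) + 14.614/51.4 = 0.40466 + 0.28432 = 0.689.

0.689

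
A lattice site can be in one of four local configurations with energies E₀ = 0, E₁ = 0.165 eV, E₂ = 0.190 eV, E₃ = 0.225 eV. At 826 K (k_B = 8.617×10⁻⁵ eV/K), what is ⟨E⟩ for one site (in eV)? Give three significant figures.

k_BT = 8.617×10⁻⁵ × 826 K = 0.071176 eV.
Eᵢ/kT = 0, 2.3182, 2.6694, 3.1612.
Z = Σ e^(−Eᵢ/kT) = e^(−0) + e^(−2.3182) + e^(−2.6694) + e^(−3.1612) = 1.0000 + 0.098451 + 0.069294 + 0.042375 = 1.2101.
⟨E⟩ = Σ Eᵢ e^(−Eᵢ/kT) / Z = (0·1.0000 + 0.165·0.098451 + 0.190·0.069294 + 0.225·0.042375) / 1.2101 = 0.0322 eV.

0.0322 eV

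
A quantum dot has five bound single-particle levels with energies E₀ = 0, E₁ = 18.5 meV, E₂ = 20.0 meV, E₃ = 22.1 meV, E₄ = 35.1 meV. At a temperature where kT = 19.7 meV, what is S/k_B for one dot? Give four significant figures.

1.433

Eᵢ/kT = 0, 0.939086, 1.01523, 1.12183, 1.78173.
Z = Σ e^(−Eᵢ/kT) = e^(−0) + e^(−0.939086) + e^(−1.01523) + e^(−1.12183) + e^(−1.78173) = 1.00000 + 0.390985 + 0.362319 + 0.325683 + 0.168347 = 2.24733.
⟨E⟩ = Σ EᵢPᵢ = 12.2751 meV.
S/k_B = ln Z + ⟨E⟩/kT = ln(2.24733) + 12.2751/19.7 = 0.809743 + 0.623102 = 1.433.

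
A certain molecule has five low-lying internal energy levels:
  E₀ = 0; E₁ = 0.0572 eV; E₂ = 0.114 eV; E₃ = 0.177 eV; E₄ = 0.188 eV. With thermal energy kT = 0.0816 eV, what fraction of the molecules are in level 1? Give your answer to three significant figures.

0.253

Eᵢ/kT = 0, 0.70098, 1.3971, 2.1691, 2.3039.
Z = Σ e^(−Eᵢ/kT) = e^(−0) + e^(−0.70098) + e^(−1.3971) + e^(−2.1691) + e^(−2.3039) = 1.0000 + 0.49610 + 0.24731 + 0.11428 + 0.099869 = 1.9576.
P₁ = e^(−E₁/kT) / Z = 0.49610/1.9576 = 0.253.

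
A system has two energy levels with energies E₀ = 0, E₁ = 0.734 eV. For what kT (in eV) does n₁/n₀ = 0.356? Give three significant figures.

0.711 eV

n₁/n₀ = exp[−(E₁−E₀)/kT] = 0.356.
⇒ (E₁−E₀)/kT = ln(1/0.356) = ln(2.8090) = 1.0328.
kT = 0.734 eV / 1.0328 = 0.711 eV.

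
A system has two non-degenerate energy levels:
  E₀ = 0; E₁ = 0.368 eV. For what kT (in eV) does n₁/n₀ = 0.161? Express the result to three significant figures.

0.201 eV

n₁/n₀ = exp[−(E₁−E₀)/kT] = 0.161.
⇒ (E₁−E₀)/kT = ln(1/0.161) = ln(6.2112) = 1.8264.
kT = 0.368 eV / 1.8264 = 0.201 eV.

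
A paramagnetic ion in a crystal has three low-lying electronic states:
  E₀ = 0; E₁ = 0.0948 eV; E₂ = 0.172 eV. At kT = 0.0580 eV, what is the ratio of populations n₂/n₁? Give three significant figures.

n₂/n₁ = exp[−(E₂−E₁)/kT] = exp(−(0.0772 eV)/(0.0580 eV)) = exp(-1.3310) = 0.264.

0.264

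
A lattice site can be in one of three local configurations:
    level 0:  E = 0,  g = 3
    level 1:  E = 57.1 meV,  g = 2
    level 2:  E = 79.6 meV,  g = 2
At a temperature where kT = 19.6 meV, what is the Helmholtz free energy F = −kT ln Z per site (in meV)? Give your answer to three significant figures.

-22.4 meV

Eᵢ/kT = 0, 2.9133, 4.0612.
Z = Σ gᵢe^(−Eᵢ/kT) = 3·e^(−0) + 2·e^(−2.9133) + 2·e^(−4.0612) = 3.0000 + 0.10859 + 0.034457 = 3.1430.
F = −kT ln Z = −19.6 × ln(3.1430) = −19.6 × 1.1452 = -22.4 meV.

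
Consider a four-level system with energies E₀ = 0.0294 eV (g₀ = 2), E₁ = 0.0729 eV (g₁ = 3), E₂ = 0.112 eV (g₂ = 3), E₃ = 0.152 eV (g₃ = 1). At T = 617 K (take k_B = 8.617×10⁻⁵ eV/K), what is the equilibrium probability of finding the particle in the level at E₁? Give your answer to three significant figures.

0.326

k_BT = 8.617×10⁻⁵ × 617 K = 0.053167 eV.
Eᵢ/kT = 0.55297, 1.3712, 2.1066, 2.8589.
Z = Σ gᵢe^(−Eᵢ/kT) = 2·e^(−0.55297) + 3·e^(−1.3712) + 3·e^(−2.1066) + 1·e^(−2.8589) = 1.1505 + 0.76141 + 0.36495 + 0.057332 = 2.3342.
P₁ = g₁ e^(−E₁/kT) / Z = 0.76141/2.3342 = 0.326.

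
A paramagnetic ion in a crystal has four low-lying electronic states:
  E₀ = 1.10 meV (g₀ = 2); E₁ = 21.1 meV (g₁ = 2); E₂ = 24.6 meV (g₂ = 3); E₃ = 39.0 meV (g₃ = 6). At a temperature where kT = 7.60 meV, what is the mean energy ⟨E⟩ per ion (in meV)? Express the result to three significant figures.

4.39 meV

Eᵢ/kT = 0.14474, 2.7763, 3.2368, 5.1316.
Z = Σ gᵢe^(−Eᵢ/kT) = 2·e^(−0.14474) + 2·e^(−2.7763) + 3·e^(−3.2368) + 6·e^(−5.1316) = 1.7305 + 0.12454 + 0.11787 + 0.035443 = 2.0084.
⟨E⟩ = Σ Eᵢ gᵢe^(−Eᵢ/kT) / Z = (1.10·1.7305 + 21.1·0.12454 + 24.6·0.11787 + 39.0·0.035443) / 2.0084 = 4.39 meV.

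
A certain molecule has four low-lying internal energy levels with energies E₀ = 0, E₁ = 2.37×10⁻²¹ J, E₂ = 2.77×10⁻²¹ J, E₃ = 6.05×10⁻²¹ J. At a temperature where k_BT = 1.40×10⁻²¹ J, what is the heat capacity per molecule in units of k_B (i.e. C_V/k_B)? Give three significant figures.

Eᵢ/kT = 0, 1.6929, 1.9786, 4.3214.
Z = Σ e^(−Eᵢ/kT) = e^(−0) + e^(−1.6929) + e^(−1.9786) + e^(−4.3214) = 1.0000 + 0.18399 + 0.13826 + 0.013281 = 1.3355.
⟨E⟩ = 0.67345, ⟨E²⟩ = 1.9322.
C_V/k_B = (⟨E²⟩ − ⟨E⟩²)/(kT)² = (1.9322 − 0.45353)/1.9600 = 0.754.

0.754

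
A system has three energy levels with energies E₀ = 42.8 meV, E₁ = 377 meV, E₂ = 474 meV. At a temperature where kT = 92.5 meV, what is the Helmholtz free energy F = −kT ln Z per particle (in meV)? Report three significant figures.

Eᵢ/kT = 0.46270, 4.0757, 5.1243.
Z = Σ e^(−Eᵢ/kT) = e^(−0.46270) + e^(−4.0757) + e^(−5.1243) = 0.62958 + 0.016980 + 0.0059504 = 0.65251.
F = −kT ln Z = −92.5 × ln(0.65251) = −92.5 × -0.42693 = 39.5 meV.

39.5 meV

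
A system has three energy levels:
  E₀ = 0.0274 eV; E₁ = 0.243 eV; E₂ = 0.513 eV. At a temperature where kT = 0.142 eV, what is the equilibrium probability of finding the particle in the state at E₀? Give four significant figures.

Eᵢ/kT = 0.192958, 1.71127, 3.61268.
Z = Σ e^(−Eᵢ/kT) = e^(−0.192958) + e^(−1.71127) + e^(−3.61268) = 0.824517 + 0.180636 + 0.0269794 = 1.03213.
P₀ = e^(−E₀/kT) / Z = 0.824517/1.03213 = 0.7988.

0.7988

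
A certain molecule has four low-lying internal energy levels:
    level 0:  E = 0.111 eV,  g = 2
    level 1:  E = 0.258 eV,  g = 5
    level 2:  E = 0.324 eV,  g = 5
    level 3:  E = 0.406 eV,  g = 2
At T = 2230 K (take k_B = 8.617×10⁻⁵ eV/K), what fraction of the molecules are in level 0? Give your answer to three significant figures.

k_BT = 8.617×10⁻⁵ × 2230 K = 0.19216 eV.
Eᵢ/kT = 0.57764, 1.3426, 1.6861, 2.1128.
Z = Σ gᵢe^(−Eᵢ/kT) = 2·e^(−0.57764) + 5·e^(−1.3426) + 5·e^(−1.6861) + 2·e^(−2.1128) = 1.1224 + 1.3058 + 0.92620 + 0.24180 = 3.5962.
P₀ = g₀ e^(−E₀/kT) / Z = 1.1224/3.5962 = 0.312.

0.312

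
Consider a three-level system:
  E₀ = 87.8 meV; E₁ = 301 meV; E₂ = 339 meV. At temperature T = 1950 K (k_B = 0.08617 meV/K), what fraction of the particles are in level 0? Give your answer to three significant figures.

0.664

k_BT = 0.08617 × 1950 K = 168.03 meV.
Eᵢ/kT = 0.52253, 1.7913, 2.0175.
Z = Σ e^(−Eᵢ/kT) = e^(−0.52253) + e^(−1.7913) + e^(−2.0175) = 0.59302 + 0.16674 + 0.13299 = 0.89275.
P₀ = e^(−E₀/kT) / Z = 0.59302/0.89275 = 0.664.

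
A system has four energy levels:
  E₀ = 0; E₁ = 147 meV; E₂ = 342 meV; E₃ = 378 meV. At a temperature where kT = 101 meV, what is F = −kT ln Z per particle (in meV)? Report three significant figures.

Eᵢ/kT = 0, 1.4554, 3.3861, 3.7426.
Z = Σ e^(−Eᵢ/kT) = e^(−0) + e^(−1.4554) + e^(−3.3861) + e^(−3.7426) = 1.0000 + 0.23331 + 0.033840 + 0.023692 = 1.2908.
F = −kT ln Z = −101 × ln(1.2908) = −101 × 0.25526 = -25.8 meV.

-25.8 meV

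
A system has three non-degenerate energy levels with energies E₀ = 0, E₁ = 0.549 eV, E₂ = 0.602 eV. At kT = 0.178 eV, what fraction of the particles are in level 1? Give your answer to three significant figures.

Eᵢ/kT = 0, 3.0843, 3.3820.
Z = Σ e^(−Eᵢ/kT) = e^(−0) + e^(−3.0843) + e^(−3.3820) = 1.0000 + 0.045762 + 0.033979 = 1.0797.
P₁ = e^(−E₁/kT) / Z = 0.045762/1.0797 = 0.0424.

0.0424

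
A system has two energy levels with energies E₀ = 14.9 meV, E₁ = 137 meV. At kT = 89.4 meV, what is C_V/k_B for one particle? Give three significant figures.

Eᵢ/kT = 0.16667, 1.5324.
Z = Σ e^(−Eᵢ/kT) = e^(−0.16667) + e^(−1.5324) = 0.84648 + 0.21602 = 1.0625.
⟨E⟩ = 39.725 meV, ⟨E²⟩ = 3992.9 meV².
C_V/k_B = (⟨E²⟩ − ⟨E⟩²)/(kT)² = (3992.9 − 1578.1)/7992.4 = 0.302.

0.302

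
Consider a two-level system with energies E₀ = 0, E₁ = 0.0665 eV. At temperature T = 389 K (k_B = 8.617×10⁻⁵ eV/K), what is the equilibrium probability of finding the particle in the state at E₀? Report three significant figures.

0.879

k_BT = 8.617×10⁻⁵ × 389 K = 0.033520 eV.
Eᵢ/kT = 0, 1.9839.
Z = Σ e^(−Eᵢ/kT) = e^(−0) + e^(−1.9839) = 1.0000 + 0.13753 = 1.1375.
P₀ = e^(−E₀/kT) / Z = 1.0000/1.1375 = 0.879.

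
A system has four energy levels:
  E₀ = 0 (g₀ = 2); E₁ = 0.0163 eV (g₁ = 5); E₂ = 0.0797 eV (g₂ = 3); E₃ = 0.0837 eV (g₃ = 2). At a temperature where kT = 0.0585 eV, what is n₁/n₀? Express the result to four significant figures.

n₁/n₀ = (g₁/g₀) exp[−(E₁−E₀)/kT] = (5/2) × exp(−(0.0163 eV)/(0.0585 eV)) = (5/2) × exp(-0.278632) = 1.892.

1.892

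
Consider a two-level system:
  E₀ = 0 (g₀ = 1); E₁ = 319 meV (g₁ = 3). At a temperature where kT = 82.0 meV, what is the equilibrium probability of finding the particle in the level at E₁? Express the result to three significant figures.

Eᵢ/kT = 0, 3.8902.
Z = Σ gᵢe^(−Eᵢ/kT) = 1·e^(−0) + 3·e^(−3.8902) = 1.0000 + 0.061324 = 1.0613.
P₁ = g₁ e^(−E₁/kT) / Z = 0.061324/1.0613 = 0.0578.

0.0578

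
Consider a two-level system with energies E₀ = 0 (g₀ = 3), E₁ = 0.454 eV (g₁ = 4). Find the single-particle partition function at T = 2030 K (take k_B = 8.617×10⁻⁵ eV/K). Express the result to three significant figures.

Z = 3.30

k_BT = 8.617×10⁻⁵ × 2030 K = 0.17493 eV.
Eᵢ/kT = 0, 2.5953.
Z = Σ gᵢe^(−Eᵢ/kT) = 3·e^(−0) + 4·e^(−2.5953) = 3.0000 + 0.29849 = 3.2985.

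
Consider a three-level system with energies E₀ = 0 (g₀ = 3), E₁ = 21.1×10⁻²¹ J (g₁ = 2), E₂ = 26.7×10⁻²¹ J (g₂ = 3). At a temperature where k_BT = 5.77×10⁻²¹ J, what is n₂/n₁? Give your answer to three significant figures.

n₂/n₁ = (g₂/g₁) exp[−(E₂−E₁)/kT] = (3/2) × exp(−(5.6 ×10⁻²¹ J)/(5.77 ×10⁻²¹ J)) = (3/2) × exp(-0.97054) = 0.568.

0.568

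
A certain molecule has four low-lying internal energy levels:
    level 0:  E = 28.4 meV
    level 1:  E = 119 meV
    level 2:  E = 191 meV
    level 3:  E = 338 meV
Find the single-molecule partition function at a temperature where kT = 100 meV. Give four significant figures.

Eᵢ/kT = 0.284000, 1.19000, 1.91000, 3.38000.
Z = Σ e^(−Eᵢ/kT) = e^(−0.284000) + e^(−1.19000) + e^(−1.91000) + e^(−3.38000) = 0.752767 + 0.304221 + 0.148080 + 0.0340475 = 1.23912.

Z = 1.239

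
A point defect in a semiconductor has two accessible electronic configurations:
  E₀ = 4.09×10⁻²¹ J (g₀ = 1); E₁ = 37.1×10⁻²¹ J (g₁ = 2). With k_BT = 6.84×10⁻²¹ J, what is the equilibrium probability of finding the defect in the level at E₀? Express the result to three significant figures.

Eᵢ/kT = 0.59795, 5.4240.
Z = Σ gᵢe^(−Eᵢ/kT) = 1·e^(−0.59795) + 2·e^(−5.4240) = 0.54994 + 0.0088189 = 0.55876.
P₀ = g₀ e^(−E₀/kT) / Z = 0.54994/0.55876 = 0.984.

0.984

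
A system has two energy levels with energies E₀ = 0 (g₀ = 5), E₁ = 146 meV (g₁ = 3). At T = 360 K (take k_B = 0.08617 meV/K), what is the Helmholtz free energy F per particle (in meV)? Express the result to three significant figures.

k_BT = 0.08617 × 360 K = 31.021 meV.
Eᵢ/kT = 0, 4.7065.
Z = Σ gᵢe^(−Eᵢ/kT) = 5·e^(−0) + 3·e^(−4.7065) = 5.0000 + 0.027109 = 5.0271.
F = −kT ln Z = −31.021 × ln(5.0271) = −31.021 × 1.6148 = -50.1 meV.

-50.1 meV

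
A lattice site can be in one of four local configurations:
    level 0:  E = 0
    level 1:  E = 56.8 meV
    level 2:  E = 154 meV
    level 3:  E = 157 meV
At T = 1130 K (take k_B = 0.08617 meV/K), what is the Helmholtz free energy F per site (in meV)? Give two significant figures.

-66 meV

k_BT = 0.08617 × 1130 K = 97.37 meV.
Eᵢ/kT = 0, 0.5833, 1.582, 1.612.
Z = Σ e^(−Eᵢ/kT) = e^(−0) + e^(−0.5833) + e^(−1.582) + e^(−1.612) = 1.000 + 0.5581 + 0.2056 + 0.1995 = 1.963.
F = −kT ln Z = −97.37 × ln(1.963) = −97.37 × 0.6745 = -66 meV.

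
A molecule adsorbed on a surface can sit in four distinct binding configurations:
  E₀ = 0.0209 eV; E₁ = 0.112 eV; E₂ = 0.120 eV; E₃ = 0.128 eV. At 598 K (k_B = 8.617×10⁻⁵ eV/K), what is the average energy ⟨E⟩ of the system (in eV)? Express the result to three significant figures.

0.0510 eV

k_BT = 8.617×10⁻⁵ × 598 K = 0.051530 eV.
Eᵢ/kT = 0.40559, 2.1735, 2.3287, 2.4840.
Z = Σ e^(−Eᵢ/kT) = e^(−0.40559) + e^(−2.1735) + e^(−2.3287) + e^(−2.4840) = 0.66658 + 0.11378 + 0.097422 + 0.083409 = 0.96119.
⟨E⟩ = Σ Eᵢ e^(−Eᵢ/kT) / Z = (0.0209·0.66658 + 0.112·0.11378 + 0.120·0.097422 + 0.128·0.083409) / 0.96119 = 0.0510 eV.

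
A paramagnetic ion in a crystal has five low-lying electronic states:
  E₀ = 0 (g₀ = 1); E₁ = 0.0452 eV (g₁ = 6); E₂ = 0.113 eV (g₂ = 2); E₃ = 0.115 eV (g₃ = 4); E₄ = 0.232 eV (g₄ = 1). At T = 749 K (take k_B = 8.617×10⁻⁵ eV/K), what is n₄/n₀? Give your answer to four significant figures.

k_BT = 8.617×10⁻⁵ × 749 K = 0.0645413 eV.
n₄/n₀ = (g₄/g₀) exp[−(E₄−E₀)/kT] = (1/1) × exp(−(0.232 eV)/(0.0645413 eV)) = (1/1) × exp(-3.59460) = 0.02747.

0.02747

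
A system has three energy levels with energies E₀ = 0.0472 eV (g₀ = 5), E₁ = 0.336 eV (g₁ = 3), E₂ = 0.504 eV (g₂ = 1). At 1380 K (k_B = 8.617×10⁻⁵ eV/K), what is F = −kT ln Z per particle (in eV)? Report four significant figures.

k_BT = 8.617×10⁻⁵ × 1380 K = 0.118915 eV.
Eᵢ/kT = 0.396922, 2.82555, 4.23832.
Z = Σ gᵢe^(−Eᵢ/kT) = 5·e^(−0.396922) + 3·e^(−2.82555) + 1·e^(−4.23832) = 3.36193 + 0.177828 + 0.0144318 = 3.55419.
F = −kT ln Z = −0.118915 × ln(3.55419) = −0.118915 × 1.26813 = -0.1508 eV.

-0.1508 eV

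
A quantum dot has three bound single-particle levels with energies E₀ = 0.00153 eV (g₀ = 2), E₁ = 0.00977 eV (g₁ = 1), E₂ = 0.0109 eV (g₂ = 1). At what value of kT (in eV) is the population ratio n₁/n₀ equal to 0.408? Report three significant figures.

0.0405 eV

n₁/n₀ = (g₁/g₀) exp[−(E₁−E₀)/kT] = 0.408.
⇒ (E₁−E₀)/kT = ln((1/2)/0.408) = ln(1.2255) = 0.20335.
kT = 0.00824 eV / 0.20335 = 0.0405 eV.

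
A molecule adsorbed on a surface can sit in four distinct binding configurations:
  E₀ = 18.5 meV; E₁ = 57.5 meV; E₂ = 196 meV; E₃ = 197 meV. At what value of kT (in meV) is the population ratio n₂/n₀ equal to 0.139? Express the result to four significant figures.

n₂/n₀ = exp[−(E₂−E₀)/kT] = 0.139.
⇒ (E₂−E₀)/kT = ln(1/0.139) = ln(7.19424) = 1.97328.
kT = 177.5 meV / 1.97328 = 89.95 meV.

89.95 meV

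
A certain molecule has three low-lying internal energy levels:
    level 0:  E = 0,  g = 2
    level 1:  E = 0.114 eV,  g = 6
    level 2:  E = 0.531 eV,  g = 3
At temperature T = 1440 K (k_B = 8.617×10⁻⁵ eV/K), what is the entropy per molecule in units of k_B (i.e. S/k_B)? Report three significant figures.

2.03

k_BT = 8.617×10⁻⁵ × 1440 K = 0.12408 eV.
Eᵢ/kT = 0, 0.91876, 4.2795.
Z = Σ gᵢe^(−Eᵢ/kT) = 2·e^(−0) + 6·e^(−0.91876) + 3·e^(−4.2795) = 2.0000 + 2.3941 + 0.041549 = 4.4356.
⟨E⟩ = Σ EᵢPᵢ = 0.066505 eV.
S/k_B = ln Z + ⟨E⟩/kT = ln(4.4356) + 0.066505/0.12408 = 1.4897 + 0.53598 = 2.03.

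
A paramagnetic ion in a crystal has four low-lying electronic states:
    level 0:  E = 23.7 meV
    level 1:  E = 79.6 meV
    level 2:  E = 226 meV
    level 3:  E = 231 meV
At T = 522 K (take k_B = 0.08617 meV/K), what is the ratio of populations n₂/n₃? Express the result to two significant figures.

k_BT = 0.08617 × 522 K = 44.98 meV.
n₂/n₃ = exp[−(E₂−E₃)/kT] = exp(−(-5 meV)/(44.98 meV)) = exp(0.1112) = 1.1.

1.1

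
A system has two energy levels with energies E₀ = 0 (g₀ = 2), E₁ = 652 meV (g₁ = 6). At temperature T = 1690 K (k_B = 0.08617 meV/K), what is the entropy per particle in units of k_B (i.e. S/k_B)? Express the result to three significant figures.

0.874

k_BT = 0.08617 × 1690 K = 145.63 meV.
Eᵢ/kT = 0, 4.4771.
Z = Σ gᵢe^(−Eᵢ/kT) = 2·e^(−0) + 6·e^(−4.4771) = 2.0000 + 0.068198 = 2.0682.
⟨E⟩ = Σ EᵢPᵢ = 21.499 meV.
S/k_B = ln Z + ⟨E⟩/kT = ln(2.0682) + 21.499/145.63 = 0.72668 + 0.14763 = 0.874.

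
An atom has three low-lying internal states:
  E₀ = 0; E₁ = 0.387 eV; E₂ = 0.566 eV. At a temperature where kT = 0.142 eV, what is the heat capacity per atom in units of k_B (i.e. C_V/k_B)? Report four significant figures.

Eᵢ/kT = 0, 2.72535, 3.98592.
Z = Σ e^(−Eᵢ/kT) = e^(−0) + e^(−2.72535) + e^(−3.98592) = 1.00000 + 0.0655233 + 0.0185753 = 1.08410.
⟨E⟩ = 0.0330884 eV, ⟨E²⟩ = 0.0145412 eV².
C_V/k_B = (⟨E²⟩ − ⟨E⟩²)/(kT)² = (0.0145412 − 0.00109484)/0.0201640 = 0.6668.

0.6668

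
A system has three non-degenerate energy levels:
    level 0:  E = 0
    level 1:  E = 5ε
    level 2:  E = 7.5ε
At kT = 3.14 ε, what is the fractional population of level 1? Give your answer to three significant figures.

0.157

Eᵢ/kT = 0, 1.5924, 2.3885.
Z = Σ e^(−Eᵢ/kT) = e^(−0) + e^(−1.5924) + e^(−2.3885) = 1.0000 + 0.20344 + 0.091767 = 1.2952.
P₁ = e^(−E₁/kT) / Z = 0.20344/1.2952 = 0.157.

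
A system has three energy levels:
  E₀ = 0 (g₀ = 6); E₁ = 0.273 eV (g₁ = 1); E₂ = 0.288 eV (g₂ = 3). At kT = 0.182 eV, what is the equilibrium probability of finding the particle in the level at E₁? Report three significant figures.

0.0326

Eᵢ/kT = 0, 1.5000, 1.5824.
Z = Σ gᵢe^(−Eᵢ/kT) = 6·e^(−0) + 1·e^(−1.5000) + 3·e^(−1.5824) = 6.0000 + 0.22313 + 0.61644 = 6.8396.
P₁ = g₁ e^(−E₁/kT) / Z = 0.22313/6.8396 = 0.0326.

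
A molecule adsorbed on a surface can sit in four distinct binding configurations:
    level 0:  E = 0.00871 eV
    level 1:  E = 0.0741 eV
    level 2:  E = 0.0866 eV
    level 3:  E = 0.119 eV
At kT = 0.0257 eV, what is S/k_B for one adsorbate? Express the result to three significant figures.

Eᵢ/kT = 0.33891, 2.8833, 3.3696, 4.6304.
Z = Σ e^(−Eᵢ/kT) = e^(−0.33891) + e^(−2.8833) + e^(−3.3696) + e^(−4.6304) = 0.71255 + 0.055950 + 0.034403 + 0.0097509 = 0.81265.
⟨E⟩ = Σ EᵢPᵢ = 0.017833 eV.
S/k_B = ln Z + ⟨E⟩/kT = ln(0.81265) + 0.017833/0.0257 = -0.20745 + 0.69389 = 0.486.

0.486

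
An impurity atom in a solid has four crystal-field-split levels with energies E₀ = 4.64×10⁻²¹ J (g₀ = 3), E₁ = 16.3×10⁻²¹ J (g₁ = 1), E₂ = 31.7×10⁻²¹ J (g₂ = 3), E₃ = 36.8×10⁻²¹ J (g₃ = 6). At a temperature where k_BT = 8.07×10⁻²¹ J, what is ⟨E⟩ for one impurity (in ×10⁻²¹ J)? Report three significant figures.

7.30 ×10⁻²¹ J

Eᵢ/kT = 0.57497, 2.0198, 3.9281, 4.5601.
Z = Σ gᵢe^(−Eᵢ/kT) = 3·e^(−0.57497) + 1·e^(−2.0198) + 3·e^(−3.9281) + 6·e^(−4.5601) = 1.6882 + 0.13268 + 0.059043 + 0.062766 = 1.9427.
⟨E⟩ = Σ Eᵢ gᵢe^(−Eᵢ/kT) / Z = (4.64·1.6882 + 16.3·0.13268 + 31.7·0.059043 + 36.8·0.062766) / 1.9427 = 7.30 ×10⁻²¹ J.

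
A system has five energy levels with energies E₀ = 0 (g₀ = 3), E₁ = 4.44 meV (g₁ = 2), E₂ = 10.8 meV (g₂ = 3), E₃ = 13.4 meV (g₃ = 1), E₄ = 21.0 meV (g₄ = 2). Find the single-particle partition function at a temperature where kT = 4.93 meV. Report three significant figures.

Z = 4.24

Eᵢ/kT = 0, 0.90061, 2.1907, 2.7181, 4.2596.
Z = Σ gᵢe^(−Eᵢ/kT) = 3·e^(−0) + 2·e^(−0.90061) + 3·e^(−2.1907) + 1·e^(−2.7181) + 2·e^(−4.2596) = 3.0000 + 0.81264 + 0.33552 + 0.066000 + 0.028256 = 4.2424.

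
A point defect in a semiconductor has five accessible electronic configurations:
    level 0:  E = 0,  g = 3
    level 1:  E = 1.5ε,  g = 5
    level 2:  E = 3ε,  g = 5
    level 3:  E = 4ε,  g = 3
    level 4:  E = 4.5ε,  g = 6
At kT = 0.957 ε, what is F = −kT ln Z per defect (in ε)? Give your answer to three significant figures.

-1.41 ε

Eᵢ/kT = 0, 1.5674, 3.1348, 4.1797, 4.7022.
Z = Σ gᵢe^(−Eᵢ/kT) = 3·e^(−0) + 5·e^(−1.5674) + 5·e^(−3.1348) + 3·e^(−4.1797) + 6·e^(−4.7022) = 3.0000 + 1.0429 + 0.21754 + 0.045909 + 0.054452 = 4.3608.
F = −kT ln Z = −0.957 × ln(4.3608) = −0.957 × 1.4727 = -1.41 ε.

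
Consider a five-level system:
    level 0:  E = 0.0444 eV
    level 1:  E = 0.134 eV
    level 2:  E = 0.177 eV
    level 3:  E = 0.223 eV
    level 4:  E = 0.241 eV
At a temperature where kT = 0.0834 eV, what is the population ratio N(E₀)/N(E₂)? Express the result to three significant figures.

4.90

n₀/n₂ = exp[−(E₀−E₂)/kT] = exp(−(-0.1326 eV)/(0.0834 eV)) = exp(1.5899) = 4.90.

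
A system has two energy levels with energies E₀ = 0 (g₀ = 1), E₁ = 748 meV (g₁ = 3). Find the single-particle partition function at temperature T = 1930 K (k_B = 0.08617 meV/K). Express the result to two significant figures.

k_BT = 0.08617 × 1930 K = 166.3 meV.
Eᵢ/kT = 0, 4.498.
Z = Σ gᵢe^(−Eᵢ/kT) = 1·e^(−0) + 3·e^(−4.498) = 1.000 + 0.03339 = 1.033.

Z = 1.0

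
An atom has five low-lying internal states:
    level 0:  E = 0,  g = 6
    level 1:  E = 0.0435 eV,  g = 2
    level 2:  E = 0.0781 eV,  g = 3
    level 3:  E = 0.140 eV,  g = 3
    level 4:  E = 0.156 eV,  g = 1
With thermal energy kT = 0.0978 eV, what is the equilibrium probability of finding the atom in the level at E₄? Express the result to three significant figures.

Eᵢ/kT = 0, 0.44479, 0.79857, 1.4315, 1.5951.
Z = Σ gᵢe^(−Eᵢ/kT) = 6·e^(−0) + 2·e^(−0.44479) + 3·e^(−0.79857) + 3·e^(−1.4315) + 1·e^(−1.5951) = 6.0000 + 1.2819 + 1.3499 + 0.71685 + 0.20289 = 9.5515.
P₄ = g₄ e^(−E₄/kT) / Z = 0.20289/9.5515 = 0.0212.

0.0212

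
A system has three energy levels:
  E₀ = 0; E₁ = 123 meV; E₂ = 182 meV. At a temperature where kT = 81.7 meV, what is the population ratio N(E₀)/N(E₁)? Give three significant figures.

4.51

n₀/n₁ = exp[−(E₀−E₁)/kT] = exp(−(-123 meV)/(81.7 meV)) = exp(1.5055) = 4.51.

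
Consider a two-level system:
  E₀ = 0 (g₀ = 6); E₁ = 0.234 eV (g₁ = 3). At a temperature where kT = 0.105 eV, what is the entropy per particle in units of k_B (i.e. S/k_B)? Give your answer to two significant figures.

Eᵢ/kT = 0, 2.229.
Z = Σ gᵢe^(−Eᵢ/kT) = 6·e^(−0) + 3·e^(−2.229) = 6.000 + 0.3229 = 6.323.
⟨E⟩ = Σ EᵢPᵢ = 0.01195 eV.
S/k_B = ln Z + ⟨E⟩/kT = ln(6.323) + 0.01195/0.105 = 1.844 + 0.1138 = 2.0.

2.0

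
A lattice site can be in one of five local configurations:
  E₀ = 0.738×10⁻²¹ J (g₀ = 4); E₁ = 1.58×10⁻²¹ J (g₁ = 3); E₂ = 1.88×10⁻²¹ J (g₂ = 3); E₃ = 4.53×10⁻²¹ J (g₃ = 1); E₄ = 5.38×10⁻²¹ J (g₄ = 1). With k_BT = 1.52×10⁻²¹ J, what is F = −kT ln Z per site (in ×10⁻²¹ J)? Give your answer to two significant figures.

Eᵢ/kT = 0.4855, 1.039, 1.237, 2.980, 3.539.
Z = Σ gᵢe^(−Eᵢ/kT) = 4·e^(−0.4855) + 3·e^(−1.039) + 3·e^(−1.237) + 1·e^(−2.980) + 1·e^(−3.539) = 2.462 + 1.061 + 0.8708 + 0.05079 + 0.02904 = 4.474.
F = −kT ln Z = −1.52 × ln(4.474) = −1.52 × 1.498 = -2.3 ×10⁻²¹ J.

-2.3 ×10⁻²¹ J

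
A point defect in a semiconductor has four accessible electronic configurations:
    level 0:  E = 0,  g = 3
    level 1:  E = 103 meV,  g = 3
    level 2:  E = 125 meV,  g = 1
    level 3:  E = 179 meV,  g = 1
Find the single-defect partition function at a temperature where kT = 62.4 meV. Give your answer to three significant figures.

Eᵢ/kT = 0, 1.6506, 2.0032, 2.8686.
Z = Σ gᵢe^(−Eᵢ/kT) = 3·e^(−0) + 3·e^(−1.6506) + 1·e^(−2.0032) + 1·e^(−2.8686) = 3.0000 + 0.57580 + 0.13490 + 0.056778 = 3.7675.

Z = 3.77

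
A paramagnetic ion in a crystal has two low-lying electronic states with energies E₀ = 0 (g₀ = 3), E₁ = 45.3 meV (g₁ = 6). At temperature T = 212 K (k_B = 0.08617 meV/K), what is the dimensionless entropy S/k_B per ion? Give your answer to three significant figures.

k_BT = 0.08617 × 212 K = 18.268 meV.
Eᵢ/kT = 0, 2.4797.
Z = Σ gᵢe^(−Eᵢ/kT) = 3·e^(−0) + 6·e^(−2.4797) = 3.0000 + 0.50261 = 3.5026.
⟨E⟩ = Σ EᵢPᵢ = 6.5004 meV.
S/k_B = ln Z + ⟨E⟩/kT = ln(3.5026) + 6.5004/18.268 = 1.2535 + 0.35584 = 1.61.

1.61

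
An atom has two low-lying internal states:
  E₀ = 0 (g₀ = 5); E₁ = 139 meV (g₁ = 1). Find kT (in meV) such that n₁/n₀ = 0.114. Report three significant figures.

247 meV

n₁/n₀ = (g₁/g₀) exp[−(E₁−E₀)/kT] = 0.114.
⇒ (E₁−E₀)/kT = ln((1/5)/0.114) = ln(1.7544) = 0.56213.
kT = 139 meV / 0.56213 = 247 meV.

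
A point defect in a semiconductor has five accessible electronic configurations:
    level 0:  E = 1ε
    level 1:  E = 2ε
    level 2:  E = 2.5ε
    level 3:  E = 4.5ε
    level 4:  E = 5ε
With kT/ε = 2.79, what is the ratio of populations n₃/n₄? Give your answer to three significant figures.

n₃/n₄ = exp[−(E₃−E₄)/kT] = exp(−(-0.5ε)/(2.79ε)) = exp(0.17921) = 1.20.

1.20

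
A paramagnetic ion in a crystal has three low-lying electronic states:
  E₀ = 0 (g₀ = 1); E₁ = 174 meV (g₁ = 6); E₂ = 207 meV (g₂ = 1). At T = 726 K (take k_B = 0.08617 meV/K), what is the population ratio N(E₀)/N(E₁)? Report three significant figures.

2.69

k_BT = 0.08617 × 726 K = 62.559 meV.
n₀/n₁ = (g₀/g₁) exp[−(E₀−E₁)/kT] = (1/6) × exp(−(-174 meV)/(62.559 meV)) = (1/6) × exp(2.7814) = 2.69.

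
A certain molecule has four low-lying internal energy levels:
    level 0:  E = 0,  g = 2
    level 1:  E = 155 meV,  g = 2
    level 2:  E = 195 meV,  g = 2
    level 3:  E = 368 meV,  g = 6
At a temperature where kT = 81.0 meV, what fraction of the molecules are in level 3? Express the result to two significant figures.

Eᵢ/kT = 0, 1.914, 2.407, 4.543.
Z = Σ gᵢe^(−Eᵢ/kT) = 2·e^(−0) + 2·e^(−1.914) + 2·e^(−2.407) + 6·e^(−4.543) = 2.000 + 0.2950 + 0.1802 + 0.06385 = 2.539.
P₃ = g₃ e^(−E₃/kT) / Z = 0.06385/2.539 = 0.025.

0.025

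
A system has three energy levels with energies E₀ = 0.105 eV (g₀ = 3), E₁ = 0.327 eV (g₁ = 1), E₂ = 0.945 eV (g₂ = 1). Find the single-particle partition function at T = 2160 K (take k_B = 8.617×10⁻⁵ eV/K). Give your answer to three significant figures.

k_BT = 8.617×10⁻⁵ × 2160 K = 0.18613 eV.
Eᵢ/kT = 0.56412, 1.7568, 5.0771.
Z = Σ gᵢe^(−Eᵢ/kT) = 3·e^(−0.56412) + 1·e^(−1.7568) + 1·e^(−5.0771) = 1.7066 + 0.17260 + 0.0062380 = 1.8854.

Z = 1.89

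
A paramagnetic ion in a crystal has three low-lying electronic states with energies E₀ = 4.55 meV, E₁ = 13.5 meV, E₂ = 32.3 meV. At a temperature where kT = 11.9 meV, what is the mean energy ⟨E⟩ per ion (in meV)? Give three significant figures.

Eᵢ/kT = 0.38235, 1.1345, 2.7143.
Z = Σ e^(−Eᵢ/kT) = e^(−0.38235) + e^(−1.1345) + e^(−2.7143) = 0.68226 + 0.32158 + 0.066251 = 1.0701.
⟨E⟩ = Σ Eᵢ e^(−Eᵢ/kT) / Z = (4.55·0.68226 + 13.5·0.32158 + 32.3·0.066251) / 1.0701 = 8.96 meV.

8.96 meV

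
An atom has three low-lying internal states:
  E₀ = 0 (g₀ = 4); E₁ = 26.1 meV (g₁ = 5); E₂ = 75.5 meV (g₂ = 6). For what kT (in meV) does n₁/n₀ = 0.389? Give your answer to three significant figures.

n₁/n₀ = (g₁/g₀) exp[−(E₁−E₀)/kT] = 0.389.
⇒ (E₁−E₀)/kT = ln((5/4)/0.389) = ln(3.2134) = 1.1673.
kT = 26.1 meV / 1.1673 = 22.4 meV.

22.4 meV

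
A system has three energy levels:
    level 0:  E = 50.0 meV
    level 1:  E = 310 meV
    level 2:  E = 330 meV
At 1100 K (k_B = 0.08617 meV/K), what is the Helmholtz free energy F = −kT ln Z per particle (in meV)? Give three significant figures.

39.6 meV

k_BT = 0.08617 × 1100 K = 94.787 meV.
Eᵢ/kT = 0.52750, 3.2705, 3.4815.
Z = Σ e^(−Eᵢ/kT) = e^(−0.52750) + e^(−3.2705) + e^(−3.4815) = 0.59008 + 0.037987 + 0.030761 = 0.65883.
F = −kT ln Z = −94.787 × ln(0.65883) = −94.787 × -0.41729 = 39.6 meV.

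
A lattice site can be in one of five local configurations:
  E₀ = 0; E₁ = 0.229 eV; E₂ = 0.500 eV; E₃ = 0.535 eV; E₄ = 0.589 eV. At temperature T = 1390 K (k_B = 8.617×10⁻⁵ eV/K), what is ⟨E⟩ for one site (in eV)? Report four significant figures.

0.04399 eV

k_BT = 8.617×10⁻⁵ × 1390 K = 0.119776 eV.
Eᵢ/kT = 0, 1.91190, 4.17446, 4.46667, 4.91751.
Z = Σ e^(−Eᵢ/kT) = e^(−0) + e^(−1.91190) + e^(−4.17446) + e^(−4.46667) + e^(−4.91751) = 1.00000 + 0.147799 + 0.0153835 + 0.0114855 + 0.00731733 = 1.18199.
⟨E⟩ = Σ Eᵢ e^(−Eᵢ/kT) / Z = (0·1.00000 + 0.229·0.147799 + 0.500·0.0153835 + 0.535·0.0114855 + 0.589·0.00731733) / 1.18199 = 0.04399 eV.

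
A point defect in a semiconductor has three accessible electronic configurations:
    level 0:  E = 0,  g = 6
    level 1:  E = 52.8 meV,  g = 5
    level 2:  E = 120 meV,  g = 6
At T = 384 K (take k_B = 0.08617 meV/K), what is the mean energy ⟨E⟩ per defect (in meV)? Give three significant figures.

10.1 meV

k_BT = 0.08617 × 384 K = 33.089 meV.
Eᵢ/kT = 0, 1.5957, 3.6266.
Z = Σ gᵢe^(−Eᵢ/kT) = 6·e^(−0) + 5·e^(−1.5957) + 6·e^(−3.6266) = 6.0000 + 1.0138 + 0.15964 = 7.1734.
⟨E⟩ = Σ Eᵢ gᵢe^(−Eᵢ/kT) / Z = (0·6.0000 + 52.8·1.0138 + 120·0.15964) / 7.1734 = 10.1 meV.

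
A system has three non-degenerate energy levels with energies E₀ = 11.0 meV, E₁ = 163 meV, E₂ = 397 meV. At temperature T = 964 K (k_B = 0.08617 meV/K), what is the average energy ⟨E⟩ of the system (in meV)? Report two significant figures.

k_BT = 0.08617 × 964 K = 83.07 meV.
Eᵢ/kT = 0.1324, 1.962, 4.779.
Z = Σ e^(−Eᵢ/kT) = e^(−0.1324) + e^(−1.962) + e^(−4.779) = 0.8760 + 0.1406 + 0.008404 = 1.025.
⟨E⟩ = Σ Eᵢ e^(−Eᵢ/kT) / Z = (11.0·0.8760 + 163·0.1406 + 397·0.008404) / 1.025 = 35 meV.

35 meV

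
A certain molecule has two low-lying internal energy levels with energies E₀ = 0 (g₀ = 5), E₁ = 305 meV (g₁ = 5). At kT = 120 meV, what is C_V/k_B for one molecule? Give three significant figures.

0.437

Eᵢ/kT = 0, 2.5417.
Z = Σ gᵢe^(−Eᵢ/kT) = 5·e^(−0) + 5·e^(−2.5417) = 5.0000 + 0.39366 = 5.3937.
⟨E⟩ = 22.260 meV, ⟨E²⟩ = 6789.4 meV².
C_V/k_B = (⟨E²⟩ − ⟨E⟩²)/(kT)² = (6789.4 − 495.51)/14400 = 0.437.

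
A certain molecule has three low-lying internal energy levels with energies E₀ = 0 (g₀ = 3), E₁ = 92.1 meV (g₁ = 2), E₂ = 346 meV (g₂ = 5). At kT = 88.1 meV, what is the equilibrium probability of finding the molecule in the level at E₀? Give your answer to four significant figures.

Eᵢ/kT = 0, 1.04540, 3.92736.
Z = Σ gᵢe^(−Eᵢ/kT) = 3·e^(−0) + 2·e^(−1.04540) + 5·e^(−3.92736) = 3.00000 + 0.703102 + 0.0984780 = 3.80158.
P₀ = g₀ e^(−E₀/kT) / Z = 3.00000/3.80158 = 0.7891.

0.7891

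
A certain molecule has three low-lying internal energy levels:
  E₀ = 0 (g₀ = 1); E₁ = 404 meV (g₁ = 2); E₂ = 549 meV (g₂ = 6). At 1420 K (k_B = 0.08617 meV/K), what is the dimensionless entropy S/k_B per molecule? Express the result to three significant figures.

k_BT = 0.08617 × 1420 K = 122.36 meV.
Eᵢ/kT = 0, 3.3017, 4.4868.
Z = Σ gᵢe^(−Eᵢ/kT) = 1·e^(−0) + 2·e^(−3.3017) + 6·e^(−4.4868) = 1.0000 + 0.073641 + 0.067540 = 1.1412.
⟨E⟩ = Σ EᵢPᵢ = 58.562 meV.
S/k_B = ln Z + ⟨E⟩/kT = ln(1.1412) + 58.562/122.36 = 0.13208 + 0.47860 = 0.611.

0.611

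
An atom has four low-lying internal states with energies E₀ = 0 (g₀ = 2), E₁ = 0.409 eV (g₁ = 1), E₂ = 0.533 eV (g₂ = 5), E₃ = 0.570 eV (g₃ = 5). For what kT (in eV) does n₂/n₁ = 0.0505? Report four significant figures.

0.02698 eV

n₂/n₁ = (g₂/g₁) exp[−(E₂−E₁)/kT] = 0.0505.
⇒ (E₂−E₁)/kT = ln((5/1)/0.0505) = ln(99.0099) = 4.59522.
kT = 0.124 eV / 4.59522 = 0.02698 eV.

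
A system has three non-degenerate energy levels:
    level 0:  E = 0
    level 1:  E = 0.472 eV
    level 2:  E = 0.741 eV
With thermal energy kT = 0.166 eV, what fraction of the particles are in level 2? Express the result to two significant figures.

Eᵢ/kT = 0, 2.843, 4.464.
Z = Σ e^(−Eᵢ/kT) = e^(−0) + e^(−2.843) + e^(−4.464) = 1.000 + 0.05825 + 0.01152 = 1.070.
P₂ = e^(−E₂/kT) / Z = 0.01152/1.070 = 0.011.

0.011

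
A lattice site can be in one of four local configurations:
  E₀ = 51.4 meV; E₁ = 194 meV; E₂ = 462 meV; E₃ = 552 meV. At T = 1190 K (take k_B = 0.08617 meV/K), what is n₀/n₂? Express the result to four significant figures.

k_BT = 0.08617 × 1190 K = 102.542 meV.
n₀/n₂ = exp[−(E₀−E₂)/kT] = exp(−(-410.6 meV)/(102.542 meV)) = exp(4.00421) = 54.83.

54.83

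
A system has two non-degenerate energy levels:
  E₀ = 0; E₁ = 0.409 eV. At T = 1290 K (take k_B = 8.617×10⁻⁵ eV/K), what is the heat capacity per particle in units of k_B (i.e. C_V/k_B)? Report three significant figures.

0.325

k_BT = 8.617×10⁻⁵ × 1290 K = 0.11116 eV.
Eᵢ/kT = 0, 3.6794.
Z = Σ e^(−Eᵢ/kT) = e^(−0) + e^(−3.6794) = 1.0000 + 0.025238 = 1.0252.
⟨E⟩ = 0.010069 eV, ⟨E²⟩ = 0.0041181 eV².
C_V/k_B = (⟨E²⟩ − ⟨E⟩²)/(kT)² = (0.0041181 − 0.00010138)/0.012357 = 0.325.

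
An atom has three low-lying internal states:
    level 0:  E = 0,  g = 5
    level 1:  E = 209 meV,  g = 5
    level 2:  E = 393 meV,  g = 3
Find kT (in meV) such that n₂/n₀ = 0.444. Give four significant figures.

1305 meV

n₂/n₀ = (g₂/g₀) exp[−(E₂−E₀)/kT] = 0.444.
⇒ (E₂−E₀)/kT = ln((3/5)/0.444) = ln(1.35135) = 0.301104.
kT = 393 meV / 0.301104 = 1305 meV.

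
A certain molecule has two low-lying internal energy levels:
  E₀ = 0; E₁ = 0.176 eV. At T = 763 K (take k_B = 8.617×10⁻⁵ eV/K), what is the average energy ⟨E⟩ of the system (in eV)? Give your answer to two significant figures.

0.011 eV

k_BT = 8.617×10⁻⁵ × 763 K = 0.06575 eV.
Eᵢ/kT = 0, 2.677.
Z = Σ e^(−Eᵢ/kT) = e^(−0) + e^(−2.677) = 1.000 + 0.06877 = 1.069.
⟨E⟩ = Σ Eᵢ e^(−Eᵢ/kT) / Z = (0·1.000 + 0.176·0.06877) / 1.069 = 0.011 eV.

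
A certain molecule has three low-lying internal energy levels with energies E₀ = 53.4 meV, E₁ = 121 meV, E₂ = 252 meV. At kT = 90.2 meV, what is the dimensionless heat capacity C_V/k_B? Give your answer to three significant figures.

0.364

Eᵢ/kT = 0.59202, 1.3415, 2.7938.
Z = Σ e^(−Eᵢ/kT) = e^(−0.59202) + e^(−1.3415) + e^(−2.7938) = 0.55321 + 0.26145 + 0.061188 = 0.87585.
⟨E⟩ = 87.454 meV, ⟨E²⟩ = 10608 meV².
C_V/k_B = (⟨E²⟩ − ⟨E⟩²)/(kT)² = (10608 − 7648.2)/8136.0 = 0.364.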